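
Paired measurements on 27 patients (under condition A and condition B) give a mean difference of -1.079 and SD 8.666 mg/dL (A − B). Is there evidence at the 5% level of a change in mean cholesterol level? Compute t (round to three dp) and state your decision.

t = -0.647; fail to reject H0

H0: μ_d = 0; H1: μ_d ≠ 0 (paired t-test on the differences, two-sided).
t = d̄/(s_d/√n) = -1.079/(8.666/√27) = -0.647
df = n − 1 = 26
Two-sided p-value ≈ 0.5233
Since p ≈ 0.5233 > α = 0.05, fail to reject H0; the data do not provide sufficient evidence against H0.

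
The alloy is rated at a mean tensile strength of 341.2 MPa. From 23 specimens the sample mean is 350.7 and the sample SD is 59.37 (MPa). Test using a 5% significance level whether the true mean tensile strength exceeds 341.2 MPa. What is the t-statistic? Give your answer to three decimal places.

0.767

H0: μ = 341.2; H1: μ > 341.2 (one-sample t-test, right-tailed).
t = (x̄ − μ₀)/(s/√n) = (350.7 − 341.2)/(59.37/√23) = 0.767
df = n − 1 = 22
p-value = P(T ≥ 0.767) ≈ 0.226
Since p ≈ 0.226 > α = 0.05, fail to reject H0; the data do not provide sufficient evidence against H0.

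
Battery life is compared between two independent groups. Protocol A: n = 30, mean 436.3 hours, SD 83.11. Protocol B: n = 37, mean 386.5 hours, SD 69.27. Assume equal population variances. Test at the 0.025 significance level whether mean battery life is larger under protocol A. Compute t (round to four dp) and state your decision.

Let group 1 = protocol A, group 2 = protocol B. H0: μ_1 = μ_2; H1: μ_1 > μ_2 (two-sample pooled-variance t-test, right-tailed).
s_p² = [(30−1)·83.11² + (37−1)·69.27²]/(30+37−2) = 5739.24
t = (436.3 − 386.5)/√[5739.24·(1/30 + 1/37)] = 2.6756
df = n₁ + n₂ − 2 = 65
p-value = P(T ≥ 2.6756) ≈ 0.0047
Since p ≈ 0.0047 < α = 0.025, reject H0; the data support H1.

t = 2.6756; reject H0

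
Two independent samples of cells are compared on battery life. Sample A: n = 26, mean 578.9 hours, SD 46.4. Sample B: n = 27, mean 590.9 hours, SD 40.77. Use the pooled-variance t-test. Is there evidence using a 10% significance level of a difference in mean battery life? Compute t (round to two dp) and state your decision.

t = -1.00; fail to reject H0

Let group 1 = sample A, group 2 = sample B. H0: μ_1 = μ_2; H1: μ_1 ≠ μ_2 (two-sample pooled-variance t-test, two-sided).
s_p² = [(26−1)·46.4² + (27−1)·40.77²]/(26+27−2) = 1902.77
t = (578.9 − 590.9)/√[1902.77·(1/26 + 1/27)] = -1.00
df = n₁ + n₂ − 2 = 51
Two-sided p-value ≈ 0.321
Since p ≈ 0.321 > α = 0.1, fail to reject H0; the data do not provide sufficient evidence against H0.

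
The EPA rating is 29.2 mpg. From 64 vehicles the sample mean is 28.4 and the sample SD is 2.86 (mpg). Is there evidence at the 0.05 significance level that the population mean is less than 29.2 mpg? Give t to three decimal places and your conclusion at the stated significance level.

H0: μ = 29.2; H1: μ < 29.2 (one-sample t-test, left-tailed).
t = (x̄ − μ₀)/(s/√n) = (28.4 − 29.2)/(2.86/√64) = -2.238
df = n − 1 = 63
p-value = P(T ≤ -2.238) ≈ 0.0144
Since p ≈ 0.0144 < α = 0.05, reject H0; the evidence is statistically significant.

t = -2.238; reject H0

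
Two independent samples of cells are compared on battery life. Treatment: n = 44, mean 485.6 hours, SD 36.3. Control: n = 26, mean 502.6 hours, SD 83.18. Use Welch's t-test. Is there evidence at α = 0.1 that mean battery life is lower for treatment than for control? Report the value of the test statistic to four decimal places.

Let group 1 = treatment, group 2 = control. H0: μ_1 = μ_2; H1: μ_1 < μ_2 (Welch's two-sample t-test, left-tailed).
t = (x̄_1 − x̄_2)/√(s_1²/n_1 + s_2²/n_2) = (485.6 − 502.6)/√(36.3²/44 + 83.18²/26) = -0.9880
Welch–Satterthwaite df ≈ 30.72
p-value = P(T ≤ -0.9880) ≈ 0.165
Since p ≈ 0.165 > α = 0.1, fail to reject H0; the data do not provide sufficient evidence against H0.

-0.9880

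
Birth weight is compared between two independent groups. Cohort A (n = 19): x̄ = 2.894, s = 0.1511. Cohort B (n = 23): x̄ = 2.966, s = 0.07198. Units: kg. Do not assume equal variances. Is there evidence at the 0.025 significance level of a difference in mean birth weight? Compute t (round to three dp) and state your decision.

t = -1.906; fail to reject H0

Let group 1 = cohort A, group 2 = cohort B. H0: μ_1 = μ_2; H1: μ_1 ≠ μ_2 (Welch's two-sample t-test, two-sided).
t = (x̄_1 − x̄_2)/√(s_1²/n_1 + s_2²/n_2) = (2.894 − 2.966)/√(0.1511²/19 + 0.07198²/23) = -1.906
Welch–Satterthwaite df ≈ 24.67
Two-sided p-value ≈ 0.0684
Since p ≈ 0.0684 > α = 0.025, fail to reject H0; the data do not provide sufficient evidence against H0.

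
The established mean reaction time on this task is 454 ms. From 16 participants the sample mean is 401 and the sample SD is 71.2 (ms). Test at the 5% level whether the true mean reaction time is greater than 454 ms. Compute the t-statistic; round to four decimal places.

H0: μ = 454; H1: μ > 454 (one-sample t-test, right-tailed).
t = (x̄ − μ₀)/(s/√n) = (401 − 454)/(71.2/√16) = -2.9775
df = n − 1 = 15
p-value = P(T ≥ -2.9775) ≈ 0.9953
Since p ≈ 0.9953 > α = 0.05, fail to reject H0; the evidence is not statistically significant.

-2.9775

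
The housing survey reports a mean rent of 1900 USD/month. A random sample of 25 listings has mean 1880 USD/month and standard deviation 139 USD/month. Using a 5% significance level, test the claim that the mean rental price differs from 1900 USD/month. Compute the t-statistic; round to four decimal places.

H0: μ = 1900; H1: μ ≠ 1900 (one-sample t-test, two-sided).
t = (x̄ − μ₀)/(s/√n) = (1880 − 1900)/(139/√25) = -0.7194
df = n − 1 = 24
Two-sided p-value ≈ 0.479
Since p ≈ 0.479 > α = 0.05, fail to reject H0; the evidence is not statistically significant.

-0.7194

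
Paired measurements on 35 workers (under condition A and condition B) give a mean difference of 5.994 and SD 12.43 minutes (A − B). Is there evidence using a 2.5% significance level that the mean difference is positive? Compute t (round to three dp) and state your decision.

H0: μ_d = 0; H1: μ_d > 0 (paired t-test on the differences, right-tailed).
t = d̄/(s_d/√n) = 5.994/(12.43/√35) = 2.853
df = n − 1 = 34
p-value = P(T ≥ 2.853) ≈ 0.004
Since p ≈ 0.004 < α = 0.025, reject H0; the evidence is statistically significant.

t = 2.853; reject H0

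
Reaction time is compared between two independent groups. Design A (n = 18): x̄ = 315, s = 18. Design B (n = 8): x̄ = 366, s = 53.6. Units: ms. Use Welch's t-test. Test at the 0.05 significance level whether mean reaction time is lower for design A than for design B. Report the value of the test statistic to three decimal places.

Let group 1 = design A, group 2 = design B. H0: μ_1 = μ_2; H1: μ_1 < μ_2 (Welch's two-sample t-test, left-tailed).
t = (x̄_1 − x̄_2)/√(s_1²/n_1 + s_2²/n_2) = (315 − 366)/√(18²/18 + 53.6²/8) = -2.626
Welch–Satterthwaite df ≈ 7.71
p-value = P(T ≤ -2.626) ≈ 0.0157
Since p ≈ 0.0157 < α = 0.05, reject H0; the data support H1.

-2.626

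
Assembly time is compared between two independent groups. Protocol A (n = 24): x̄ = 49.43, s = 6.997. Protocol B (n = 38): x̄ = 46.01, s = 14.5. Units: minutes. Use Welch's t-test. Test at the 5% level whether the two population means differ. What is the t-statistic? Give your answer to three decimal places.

Let group 1 = protocol A, group 2 = protocol B. H0: μ_1 = μ_2; H1: μ_1 ≠ μ_2 (Welch's two-sample t-test, two-sided).
t = (x̄_1 − x̄_2)/√(s_1²/n_1 + s_2²/n_2) = (49.43 − 46.01)/√(6.997²/24 + 14.5²/38) = 1.243
Welch–Satterthwaite df ≈ 56.88
Two-sided p-value ≈ 0.219
Since p ≈ 0.219 > α = 0.05, fail to reject H0; the evidence is not statistically significant.

1.243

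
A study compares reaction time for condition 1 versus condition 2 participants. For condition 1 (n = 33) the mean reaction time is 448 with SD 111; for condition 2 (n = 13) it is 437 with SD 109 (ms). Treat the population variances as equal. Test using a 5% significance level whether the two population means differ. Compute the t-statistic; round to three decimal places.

0.304

Let group 1 = condition 1, group 2 = condition 2. H0: μ_1 = μ_2; H1: μ_1 ≠ μ_2 (two-sample pooled-variance t-test, two-sided).
s_p² = [(33−1)·111² + (13−1)·109²]/(33+13−2) = 12201
t = (448 − 437)/√[12201·(1/33 + 1/13)] = 0.304
df = n₁ + n₂ − 2 = 44
Two-sided p-value ≈ 0.7625
Since p ≈ 0.7625 > α = 0.05, fail to reject H0; the data do not provide sufficient evidence against H0.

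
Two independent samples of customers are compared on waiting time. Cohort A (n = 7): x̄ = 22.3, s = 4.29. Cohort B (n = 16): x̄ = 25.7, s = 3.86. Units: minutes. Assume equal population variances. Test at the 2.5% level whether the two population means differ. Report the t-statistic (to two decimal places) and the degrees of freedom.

t = -1.88, df = 21

Let group 1 = cohort A, group 2 = cohort B. H0: μ_1 = μ_2; H1: μ_1 ≠ μ_2 (two-sample pooled-variance t-test, two-sided).
s_p² = [(7−1)·4.29² + (16−1)·3.86²]/(7+16−2) = 15.9009
t = (22.3 − 25.7)/√[15.9009·(1/7 + 1/16)] = -1.88
df = n₁ + n₂ − 2 = 21
Two-sided p-value ≈ 0.074
Since p ≈ 0.074 > α = 0.025, fail to reject H0; the evidence is not statistically significant.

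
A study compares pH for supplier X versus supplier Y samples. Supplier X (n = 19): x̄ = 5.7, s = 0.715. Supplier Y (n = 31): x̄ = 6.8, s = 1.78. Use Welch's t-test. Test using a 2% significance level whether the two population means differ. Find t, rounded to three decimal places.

-3.061

Let group 1 = supplier X, group 2 = supplier Y. H0: μ_1 = μ_2; H1: μ_1 ≠ μ_2 (Welch's two-sample t-test, two-sided).
t = (x̄_1 − x̄_2)/√(s_1²/n_1 + s_2²/n_2) = (5.7 − 6.8)/√(0.715²/19 + 1.78²/31) = -3.061
Welch–Satterthwaite df ≈ 42.92
Two-sided p-value ≈ 0.004
Since p ≈ 0.004 < α = 0.02, reject H0; the data support H1.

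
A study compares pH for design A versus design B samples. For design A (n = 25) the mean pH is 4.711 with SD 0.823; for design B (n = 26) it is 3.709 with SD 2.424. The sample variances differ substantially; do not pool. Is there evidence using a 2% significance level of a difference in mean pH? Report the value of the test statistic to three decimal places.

Let group 1 = design A, group 2 = design B. H0: μ_1 = μ_2; H1: μ_1 ≠ μ_2 (Welch's two-sample t-test, two-sided).
t = (x̄_1 − x̄_2)/√(s_1²/n_1 + s_2²/n_2) = (4.711 − 3.709)/√(0.823²/25 + 2.424²/26) = 1.992
Welch–Satterthwaite df ≈ 30.89
Two-sided p-value ≈ 0.0553
Since p ≈ 0.0553 > α = 0.02, fail to reject H0; the evidence is not statistically significant.

1.992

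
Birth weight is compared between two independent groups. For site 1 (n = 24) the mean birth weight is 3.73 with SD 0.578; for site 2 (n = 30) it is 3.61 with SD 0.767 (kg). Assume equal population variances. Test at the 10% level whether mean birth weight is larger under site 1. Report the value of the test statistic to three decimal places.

0.635

Let group 1 = site 1, group 2 = site 2. H0: μ_1 = μ_2; H1: μ_1 > μ_2 (two-sample pooled-variance t-test, right-tailed).
s_p² = [(24−1)·0.578² + (30−1)·0.767²]/(24+30−2) = 0.475852
t = (3.73 − 3.61)/√[0.475852·(1/24 + 1/30)] = 0.635
df = n₁ + n₂ − 2 = 52
p-value = P(T ≥ 0.635) ≈ 0.2640
Since p ≈ 0.2640 > α = 0.1, fail to reject H0; the data do not provide sufficient evidence against H0.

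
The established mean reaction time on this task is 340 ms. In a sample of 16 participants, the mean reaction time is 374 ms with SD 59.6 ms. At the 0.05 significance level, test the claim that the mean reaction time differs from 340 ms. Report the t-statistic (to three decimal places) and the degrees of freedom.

H0: μ = 340; H1: μ ≠ 340 (one-sample t-test, two-sided).
t = (x̄ − μ₀)/(s/√n) = (374 − 340)/(59.6/√16) = 2.282
df = n − 1 = 15
Two-sided p-value ≈ 0.0375
Since p ≈ 0.0375 < α = 0.05, reject H0; the data support H1.

t = 2.282, df = 15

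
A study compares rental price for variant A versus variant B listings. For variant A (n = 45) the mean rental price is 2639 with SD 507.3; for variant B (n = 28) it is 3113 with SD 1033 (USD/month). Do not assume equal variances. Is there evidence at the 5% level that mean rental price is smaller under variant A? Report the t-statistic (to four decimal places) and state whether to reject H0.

Let group 1 = variant A, group 2 = variant B. H0: μ_1 = μ_2; H1: μ_1 < μ_2 (Welch's two-sample t-test, left-tailed).
t = (x̄_1 − x̄_2)/√(s_1²/n_1 + s_2²/n_2) = (2639 − 3113)/√(507.3²/45 + 1033²/28) = -2.2641
Welch–Satterthwaite df ≈ 35.22
p-value = P(T ≤ -2.2641) ≈ 0.0149
Since p ≈ 0.0149 < α = 0.05, reject H0; the evidence is statistically significant.

t = -2.2641; reject H0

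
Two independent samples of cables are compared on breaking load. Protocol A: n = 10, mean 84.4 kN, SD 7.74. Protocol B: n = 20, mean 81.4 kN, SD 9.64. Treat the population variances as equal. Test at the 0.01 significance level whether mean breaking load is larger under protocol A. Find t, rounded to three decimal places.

Let group 1 = protocol A, group 2 = protocol B. H0: μ_1 = μ_2; H1: μ_1 > μ_2 (two-sample pooled-variance t-test, right-tailed).
s_p² = [(10−1)·7.74² + (20−1)·9.64²]/(10+20−2) = 82.3154
t = (84.4 − 81.4)/√[82.3154·(1/10 + 1/20)] = 0.854
df = n₁ + n₂ − 2 = 28
p-value = P(T ≥ 0.854) ≈ 0.200
Since p ≈ 0.200 > α = 0.01, fail to reject H0; the evidence is not statistically significant.

0.854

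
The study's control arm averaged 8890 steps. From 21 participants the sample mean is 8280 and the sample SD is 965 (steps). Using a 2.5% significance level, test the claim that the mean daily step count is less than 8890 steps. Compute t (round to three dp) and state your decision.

H0: μ = 8890; H1: μ < 8890 (one-sample t-test, left-tailed).
t = (x̄ − μ₀)/(s/√n) = (8280 − 8890)/(965/√21) = -2.897
df = n − 1 = 20
p-value = P(T ≤ -2.897) ≈ 0.0045
Since p ≈ 0.0045 < α = 0.025, reject H0; the evidence is statistically significant.

t = -2.897; reject H0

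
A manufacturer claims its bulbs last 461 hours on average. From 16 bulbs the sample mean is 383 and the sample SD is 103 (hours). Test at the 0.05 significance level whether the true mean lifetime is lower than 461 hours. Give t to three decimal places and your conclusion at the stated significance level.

t = -3.029; reject H0

H0: μ = 461; H1: μ < 461 (one-sample t-test, left-tailed).
t = (x̄ − μ₀)/(s/√n) = (383 − 461)/(103/√16) = -3.029
df = n − 1 = 15
p-value = P(T ≤ -3.029) ≈ 0.004
Since p ≈ 0.004 < α = 0.05, reject H0; the data support H1.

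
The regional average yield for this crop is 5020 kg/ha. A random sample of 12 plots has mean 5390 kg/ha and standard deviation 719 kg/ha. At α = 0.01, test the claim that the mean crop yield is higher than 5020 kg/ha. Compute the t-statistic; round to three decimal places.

1.783

H0: μ = 5020; H1: μ > 5020 (one-sample t-test, right-tailed).
t = (x̄ − μ₀)/(s/√n) = (5390 − 5020)/(719/√12) = 1.783
df = n − 1 = 11
p-value = P(T ≥ 1.783) ≈ 0.051
Since p ≈ 0.051 > α = 0.01, fail to reject H0; the data do not provide sufficient evidence against H0.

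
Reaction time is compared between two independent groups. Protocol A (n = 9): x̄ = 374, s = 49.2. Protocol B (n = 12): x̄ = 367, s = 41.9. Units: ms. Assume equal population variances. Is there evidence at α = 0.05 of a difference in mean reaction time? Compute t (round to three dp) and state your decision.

t = 0.352; fail to reject H0

Let group 1 = protocol A, group 2 = protocol B. H0: μ_1 = μ_2; H1: μ_1 ≠ μ_2 (two-sample pooled-variance t-test, two-sided).
s_p² = [(9−1)·49.2² + (12−1)·41.9²]/(9+12−2) = 2035.62
t = (374 − 367)/√[2035.62·(1/9 + 1/12)] = 0.352
df = n₁ + n₂ − 2 = 19
Two-sided p-value ≈ 0.7288
Since p ≈ 0.7288 > α = 0.05, fail to reject H0; the evidence is not statistically significant.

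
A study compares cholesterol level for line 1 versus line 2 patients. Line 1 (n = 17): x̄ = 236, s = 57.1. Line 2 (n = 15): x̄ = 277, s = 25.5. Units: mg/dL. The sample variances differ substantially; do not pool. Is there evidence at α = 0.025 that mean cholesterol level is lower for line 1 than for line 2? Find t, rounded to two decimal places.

Let group 1 = line 1, group 2 = line 2. H0: μ_1 = μ_2; H1: μ_1 < μ_2 (Welch's two-sample t-test, left-tailed).
t = (x̄_1 − x̄_2)/√(s_1²/n_1 + s_2²/n_2) = (236 − 277)/√(57.1²/17 + 25.5²/15) = -2.67
Welch–Satterthwaite df ≈ 22.72
p-value = P(T ≤ -2.67) ≈ 0.0068
Since p ≈ 0.0068 < α = 0.025, reject H0; the evidence is statistically significant.

-2.67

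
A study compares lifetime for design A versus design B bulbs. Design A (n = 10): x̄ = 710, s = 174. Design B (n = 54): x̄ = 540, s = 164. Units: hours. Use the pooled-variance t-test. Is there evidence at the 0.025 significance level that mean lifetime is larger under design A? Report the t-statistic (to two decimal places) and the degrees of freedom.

t = 2.98, df = 62

Let group 1 = design A, group 2 = design B. H0: μ_1 = μ_2; H1: μ_1 > μ_2 (two-sample pooled-variance t-test, right-tailed).
s_p² = [(10−1)·174² + (54−1)·164²]/(10+54−2) = 27386.6
t = (710 − 540)/√[27386.6·(1/10 + 1/54)] = 2.98
df = n₁ + n₂ − 2 = 62
p-value = P(T ≥ 2.98) ≈ 0.0020
Since p ≈ 0.0020 < α = 0.025, reject H0; the evidence is statistically significant.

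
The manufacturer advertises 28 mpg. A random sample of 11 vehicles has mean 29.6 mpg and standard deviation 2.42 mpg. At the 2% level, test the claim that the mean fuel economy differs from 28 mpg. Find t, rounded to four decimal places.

2.1928

H0: μ = 28; H1: μ ≠ 28 (one-sample t-test, two-sided).
t = (x̄ − μ₀)/(s/√n) = (29.6 − 28)/(2.42/√11) = 2.1928
df = n − 1 = 10
Two-sided p-value ≈ 0.053
Since p ≈ 0.053 > α = 0.02, fail to reject H0; the data do not provide sufficient evidence against H0.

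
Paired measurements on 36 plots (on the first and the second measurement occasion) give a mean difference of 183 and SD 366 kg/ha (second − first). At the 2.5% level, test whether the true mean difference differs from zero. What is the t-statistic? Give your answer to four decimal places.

H0: μ_d = 0; H1: μ_d ≠ 0 (paired t-test on the differences, two-sided).
t = d̄/(s_d/√n) = 183/(366/√36) = 3.0000
df = n − 1 = 35
Two-sided p-value ≈ 0.005
Since p ≈ 0.005 < α = 0.025, reject H0; the data support H1.

3.0000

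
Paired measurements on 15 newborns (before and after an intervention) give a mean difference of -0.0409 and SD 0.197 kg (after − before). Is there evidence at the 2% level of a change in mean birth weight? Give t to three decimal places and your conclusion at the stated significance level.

t = -0.804; fail to reject H0

H0: μ_d = 0; H1: μ_d ≠ 0 (paired t-test on the differences, two-sided).
t = d̄/(s_d/√n) = -0.0409/(0.197/√15) = -0.804
df = n − 1 = 14
Two-sided p-value ≈ 0.4348
Since p ≈ 0.4348 > α = 0.02, fail to reject H0; the data do not provide sufficient evidence against H0.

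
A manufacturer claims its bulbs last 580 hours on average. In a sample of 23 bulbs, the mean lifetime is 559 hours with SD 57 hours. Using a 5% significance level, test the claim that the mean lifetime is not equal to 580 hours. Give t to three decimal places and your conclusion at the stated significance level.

H0: μ = 580; H1: μ ≠ 580 (one-sample t-test, two-sided).
t = (x̄ − μ₀)/(s/√n) = (559 − 580)/(57/√23) = -1.767
df = n − 1 = 22
Two-sided p-value ≈ 0.091
Since p ≈ 0.091 > α = 0.05, fail to reject H0; the data do not provide sufficient evidence against H0.

t = -1.767; fail to reject H0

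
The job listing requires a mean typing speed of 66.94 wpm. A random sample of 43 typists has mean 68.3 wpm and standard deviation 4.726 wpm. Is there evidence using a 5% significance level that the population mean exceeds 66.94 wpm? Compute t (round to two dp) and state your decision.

t = 1.89; reject H0

H0: μ = 66.94; H1: μ > 66.94 (one-sample t-test, right-tailed).
t = (x̄ − μ₀)/(s/√n) = (68.3 − 66.94)/(4.726/√43) = 1.89
df = n − 1 = 42
p-value = P(T ≥ 1.89) ≈ 0.0330
Since p ≈ 0.0330 < α = 0.05, reject H0; the data support H1.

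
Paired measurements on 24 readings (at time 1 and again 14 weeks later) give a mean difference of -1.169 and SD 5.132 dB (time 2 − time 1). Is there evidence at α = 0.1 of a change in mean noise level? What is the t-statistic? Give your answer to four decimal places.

H0: μ_d = 0; H1: μ_d ≠ 0 (paired t-test on the differences, two-sided).
t = d̄/(s_d/√n) = -1.169/(5.132/√24) = -1.1159
df = n − 1 = 23
Two-sided p-value ≈ 0.276
Since p ≈ 0.276 > α = 0.1, fail to reject H0; the data do not provide sufficient evidence against H0.

-1.1159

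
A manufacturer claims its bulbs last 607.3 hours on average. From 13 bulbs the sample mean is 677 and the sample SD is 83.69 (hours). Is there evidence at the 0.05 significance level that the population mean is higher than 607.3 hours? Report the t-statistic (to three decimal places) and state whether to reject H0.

t = 3.003; reject H0

H0: μ = 607.3; H1: μ > 607.3 (one-sample t-test, right-tailed).
t = (x̄ − μ₀)/(s/√n) = (677 − 607.3)/(83.69/√13) = 3.003
df = n − 1 = 12
p-value = P(T ≥ 3.003) ≈ 0.006
Since p ≈ 0.006 < α = 0.05, reject H0; the data support H1.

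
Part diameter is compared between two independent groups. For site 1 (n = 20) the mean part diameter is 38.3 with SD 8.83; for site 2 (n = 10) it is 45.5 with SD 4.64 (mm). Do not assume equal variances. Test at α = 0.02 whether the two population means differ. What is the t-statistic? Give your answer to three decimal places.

Let group 1 = site 1, group 2 = site 2. H0: μ_1 = μ_2; H1: μ_1 ≠ μ_2 (Welch's two-sample t-test, two-sided).
t = (x̄_1 − x̄_2)/√(s_1²/n_1 + s_2²/n_2) = (38.3 − 45.5)/√(8.83²/20 + 4.64²/10) = -2.927
Welch–Satterthwaite df ≈ 27.85
Two-sided p-value ≈ 0.007
Since p ≈ 0.007 < α = 0.02, reject H0; the data support H1.

-2.927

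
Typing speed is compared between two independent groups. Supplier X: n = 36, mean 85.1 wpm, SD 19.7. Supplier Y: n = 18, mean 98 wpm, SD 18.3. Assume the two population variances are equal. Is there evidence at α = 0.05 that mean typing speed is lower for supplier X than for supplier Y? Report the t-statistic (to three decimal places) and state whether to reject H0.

t = -2.321; reject H0

Let group 1 = supplier X, group 2 = supplier Y. H0: μ_1 = μ_2; H1: μ_1 < μ_2 (two-sample pooled-variance t-test, left-tailed).
s_p² = [(36−1)·19.7² + (18−1)·18.3²]/(36+18−2) = 370.698
t = (85.1 − 98)/√[370.698·(1/36 + 1/18)] = -2.321
df = n₁ + n₂ − 2 = 52
p-value = P(T ≤ -2.321) ≈ 0.0121
Since p ≈ 0.0121 < α = 0.05, reject H0; the data support H1.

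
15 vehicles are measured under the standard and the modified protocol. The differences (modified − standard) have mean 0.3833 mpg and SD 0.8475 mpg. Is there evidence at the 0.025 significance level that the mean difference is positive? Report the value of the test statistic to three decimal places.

1.752

H0: μ_d = 0; H1: μ_d > 0 (paired t-test on the differences, right-tailed).
t = d̄/(s_d/√n) = 0.3833/(0.8475/√15) = 1.752
df = n − 1 = 14
p-value = P(T ≥ 1.752) ≈ 0.051
Since p ≈ 0.051 > α = 0.025, fail to reject H0; the data do not provide sufficient evidence against H0.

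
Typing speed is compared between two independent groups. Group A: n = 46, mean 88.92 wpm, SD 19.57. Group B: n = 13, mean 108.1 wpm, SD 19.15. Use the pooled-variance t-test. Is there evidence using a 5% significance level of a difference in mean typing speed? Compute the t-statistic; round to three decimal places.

-3.134

Let group 1 = group A, group 2 = group B. H0: μ_1 = μ_2; H1: μ_1 ≠ μ_2 (two-sample pooled-variance t-test, two-sided).
s_p² = [(46−1)·19.57² + (13−1)·19.15²]/(46+13−2) = 379.561
t = (88.92 − 108.1)/√[379.561·(1/46 + 1/13)] = -3.134
df = n₁ + n₂ − 2 = 57
Two-sided p-value ≈ 0.003
Since p ≈ 0.003 < α = 0.05, reject H0; the evidence is statistically significant.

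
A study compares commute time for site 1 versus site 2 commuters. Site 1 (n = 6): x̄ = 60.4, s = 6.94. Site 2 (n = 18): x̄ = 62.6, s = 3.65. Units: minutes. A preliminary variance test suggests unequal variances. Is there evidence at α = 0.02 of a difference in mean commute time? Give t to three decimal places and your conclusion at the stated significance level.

Let group 1 = site 1, group 2 = site 2. H0: μ_1 = μ_2; H1: μ_1 ≠ μ_2 (Welch's two-sample t-test, two-sided).
t = (x̄_1 − x̄_2)/√(s_1²/n_1 + s_2²/n_2) = (60.4 − 62.6)/√(6.94²/6 + 3.65²/18) = -0.743
Welch–Satterthwaite df ≈ 5.95
Two-sided p-value ≈ 0.486
Since p ≈ 0.486 > α = 0.02, fail to reject H0; the data do not provide sufficient evidence against H0.

t = -0.743; fail to reject H0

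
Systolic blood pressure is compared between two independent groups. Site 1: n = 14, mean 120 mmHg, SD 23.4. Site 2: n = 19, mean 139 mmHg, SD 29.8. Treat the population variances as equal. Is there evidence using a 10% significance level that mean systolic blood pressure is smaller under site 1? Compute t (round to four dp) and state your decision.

t = -1.9760; reject H0

Let group 1 = site 1, group 2 = site 2. H0: μ_1 = μ_2; H1: μ_1 < μ_2 (two-sample pooled-variance t-test, left-tailed).
s_p² = [(14−1)·23.4² + (19−1)·29.8²]/(14+19−2) = 745.258
t = (120 − 139)/√[745.258·(1/14 + 1/19)] = -1.9760
df = n₁ + n₂ − 2 = 31
p-value = P(T ≤ -1.9760) ≈ 0.0286
Since p ≈ 0.0286 < α = 0.1, reject H0; the evidence is statistically significant.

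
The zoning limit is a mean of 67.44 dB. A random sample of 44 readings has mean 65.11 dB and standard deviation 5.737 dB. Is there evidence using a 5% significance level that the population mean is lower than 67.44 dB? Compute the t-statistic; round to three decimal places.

H0: μ = 67.44; H1: μ < 67.44 (one-sample t-test, left-tailed).
t = (x̄ − μ₀)/(s/√n) = (65.11 − 67.44)/(5.737/√44) = -2.694
df = n − 1 = 43
p-value = P(T ≤ -2.694) ≈ 0.005
Since p ≈ 0.005 < α = 0.05, reject H0; the evidence is statistically significant.

-2.694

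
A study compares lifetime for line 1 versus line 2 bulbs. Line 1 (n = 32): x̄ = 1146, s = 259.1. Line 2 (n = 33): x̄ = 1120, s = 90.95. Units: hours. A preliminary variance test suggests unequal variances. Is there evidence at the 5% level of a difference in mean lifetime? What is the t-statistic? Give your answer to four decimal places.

0.5365

Let group 1 = line 1, group 2 = line 2. H0: μ_1 = μ_2; H1: μ_1 ≠ μ_2 (Welch's two-sample t-test, two-sided).
t = (x̄_1 − x̄_2)/√(s_1²/n_1 + s_2²/n_2) = (1146 − 1120)/√(259.1²/32 + 90.95²/33) = 0.5365
Welch–Satterthwaite df ≈ 38.32
Two-sided p-value ≈ 0.5947
Since p ≈ 0.5947 > α = 0.05, fail to reject H0; the evidence is not statistically significant.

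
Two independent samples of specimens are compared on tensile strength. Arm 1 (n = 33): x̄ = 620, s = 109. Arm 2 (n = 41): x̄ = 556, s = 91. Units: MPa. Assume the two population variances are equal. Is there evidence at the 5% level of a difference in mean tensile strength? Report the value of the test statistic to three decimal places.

Let group 1 = arm 1, group 2 = arm 2. H0: μ_1 = μ_2; H1: μ_1 ≠ μ_2 (two-sample pooled-variance t-test, two-sided).
s_p² = [(33−1)·109² + (41−1)·91²]/(33+41−2) = 9881
t = (620 − 556)/√[9881·(1/33 + 1/41)] = 2.753
df = n₁ + n₂ − 2 = 72
Two-sided p-value ≈ 0.007
Since p ≈ 0.007 < α = 0.05, reject H0; the data support H1.

2.753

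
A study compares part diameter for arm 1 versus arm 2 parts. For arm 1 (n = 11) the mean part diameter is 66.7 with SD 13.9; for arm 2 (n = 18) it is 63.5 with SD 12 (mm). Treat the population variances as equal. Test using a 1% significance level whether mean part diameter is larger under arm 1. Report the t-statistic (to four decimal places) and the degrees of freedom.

Let group 1 = arm 1, group 2 = arm 2. H0: μ_1 = μ_2; H1: μ_1 > μ_2 (two-sample pooled-variance t-test, right-tailed).
s_p² = [(11−1)·13.9² + (18−1)·12²]/(11+18−2) = 162.226
t = (66.7 − 63.5)/√[162.226·(1/11 + 1/18)] = 0.6565
df = n₁ + n₂ − 2 = 27
p-value = P(T ≥ 0.6565) ≈ 0.2585
Since p ≈ 0.2585 > α = 0.01, fail to reject H0; the evidence is not statistically significant.

t = 0.6565, df = 27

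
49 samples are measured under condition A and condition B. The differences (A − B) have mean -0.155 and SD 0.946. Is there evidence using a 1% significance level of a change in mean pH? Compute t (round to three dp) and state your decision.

H0: μ_d = 0; H1: μ_d ≠ 0 (paired t-test on the differences, two-sided).
t = d̄/(s_d/√n) = -0.155/(0.946/√49) = -1.147
df = n − 1 = 48
Two-sided p-value ≈ 0.257
Since p ≈ 0.257 > α = 0.01, fail to reject H0; the evidence is not statistically significant.

t = -1.147; fail to reject H0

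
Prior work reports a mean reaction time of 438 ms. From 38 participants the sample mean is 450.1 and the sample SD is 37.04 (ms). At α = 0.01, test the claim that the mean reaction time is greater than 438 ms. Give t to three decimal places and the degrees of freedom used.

t = 2.014, df = 37

H0: μ = 438; H1: μ > 438 (one-sample t-test, right-tailed).
t = (x̄ − μ₀)/(s/√n) = (450.1 − 438)/(37.04/√38) = 2.014
df = n − 1 = 37
p-value = P(T ≥ 2.014) ≈ 0.0257
Since p ≈ 0.0257 > α = 0.01, fail to reject H0; the data do not provide sufficient evidence against H0.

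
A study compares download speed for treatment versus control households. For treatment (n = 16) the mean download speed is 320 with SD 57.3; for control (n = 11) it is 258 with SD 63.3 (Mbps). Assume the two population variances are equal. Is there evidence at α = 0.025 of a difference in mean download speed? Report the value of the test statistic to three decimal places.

2.648

Let group 1 = treatment, group 2 = control. H0: μ_1 = μ_2; H1: μ_1 ≠ μ_2 (two-sample pooled-variance t-test, two-sided).
s_p² = [(16−1)·57.3² + (11−1)·63.3²]/(16+11−2) = 3572.73
t = (320 − 258)/√[3572.73·(1/16 + 1/11)] = 2.648
df = n₁ + n₂ − 2 = 25
Two-sided p-value ≈ 0.0138
Since p ≈ 0.0138 < α = 0.025, reject H0; the evidence is statistically significant.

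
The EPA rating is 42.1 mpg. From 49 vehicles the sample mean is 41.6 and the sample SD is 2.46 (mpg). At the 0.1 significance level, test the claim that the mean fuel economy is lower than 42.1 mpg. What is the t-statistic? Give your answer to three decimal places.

-1.423

H0: μ = 42.1; H1: μ < 42.1 (one-sample t-test, left-tailed).
t = (x̄ − μ₀)/(s/√n) = (41.6 − 42.1)/(2.46/√49) = -1.423
df = n − 1 = 48
p-value = P(T ≤ -1.423) ≈ 0.0806
Since p ≈ 0.0806 < α = 0.1, reject H0; the data support H1.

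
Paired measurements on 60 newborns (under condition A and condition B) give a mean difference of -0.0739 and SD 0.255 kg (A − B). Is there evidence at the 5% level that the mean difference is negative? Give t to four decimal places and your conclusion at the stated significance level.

t = -2.2448; reject H0

H0: μ_d = 0; H1: μ_d < 0 (paired t-test on the differences, left-tailed).
t = d̄/(s_d/√n) = -0.0739/(0.255/√60) = -2.2448
df = n − 1 = 59
p-value = P(T ≤ -2.2448) ≈ 0.014
Since p ≈ 0.014 < α = 0.05, reject H0; the data support H1.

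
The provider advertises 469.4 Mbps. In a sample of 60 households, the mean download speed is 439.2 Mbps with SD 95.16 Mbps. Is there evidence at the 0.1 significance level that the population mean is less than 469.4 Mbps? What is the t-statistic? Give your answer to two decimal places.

-2.46

H0: μ = 469.4; H1: μ < 469.4 (one-sample t-test, left-tailed).
t = (x̄ − μ₀)/(s/√n) = (439.2 − 469.4)/(95.16/√60) = -2.46
df = n − 1 = 59
p-value = P(T ≤ -2.46) ≈ 0.008
Since p ≈ 0.008 < α = 0.1, reject H0; the evidence is statistically significant.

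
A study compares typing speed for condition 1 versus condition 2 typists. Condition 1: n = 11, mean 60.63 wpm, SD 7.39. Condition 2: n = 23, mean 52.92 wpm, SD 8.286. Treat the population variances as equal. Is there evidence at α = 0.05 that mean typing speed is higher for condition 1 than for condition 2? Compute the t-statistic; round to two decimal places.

Let group 1 = condition 1, group 2 = condition 2. H0: μ_1 = μ_2; H1: μ_1 > μ_2 (two-sample pooled-variance t-test, right-tailed).
s_p² = [(11−1)·7.39² + (23−1)·8.286²]/(11+23−2) = 64.2685
t = (60.63 − 52.92)/√[64.2685·(1/11 + 1/23)] = 2.62
df = n₁ + n₂ − 2 = 32
p-value = P(T ≥ 2.62) ≈ 0.007
Since p ≈ 0.007 < α = 0.05, reject H0; the data support H1.

2.62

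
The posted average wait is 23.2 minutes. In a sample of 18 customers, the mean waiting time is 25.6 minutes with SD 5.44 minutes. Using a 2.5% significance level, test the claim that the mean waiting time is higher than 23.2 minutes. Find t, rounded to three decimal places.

1.872

H0: μ = 23.2; H1: μ > 23.2 (one-sample t-test, right-tailed).
t = (x̄ − μ₀)/(s/√n) = (25.6 − 23.2)/(5.44/√18) = 1.872
df = n − 1 = 17
p-value = P(T ≥ 1.872) ≈ 0.0393
Since p ≈ 0.0393 > α = 0.025, fail to reject H0; the data do not provide sufficient evidence against H0.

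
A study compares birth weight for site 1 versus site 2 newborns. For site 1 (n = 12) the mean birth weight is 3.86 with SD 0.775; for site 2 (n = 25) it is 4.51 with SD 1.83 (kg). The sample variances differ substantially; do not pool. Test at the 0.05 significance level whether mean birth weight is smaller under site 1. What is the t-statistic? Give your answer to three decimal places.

-1.515

Let group 1 = site 1, group 2 = site 2. H0: μ_1 = μ_2; H1: μ_1 < μ_2 (Welch's two-sample t-test, left-tailed).
t = (x̄_1 − x̄_2)/√(s_1²/n_1 + s_2²/n_2) = (3.86 − 4.51)/√(0.775²/12 + 1.83²/25) = -1.515
Welch–Satterthwaite df ≈ 34.71
p-value = P(T ≤ -1.515) ≈ 0.069
Since p ≈ 0.069 > α = 0.05, fail to reject H0; the evidence is not statistically significant.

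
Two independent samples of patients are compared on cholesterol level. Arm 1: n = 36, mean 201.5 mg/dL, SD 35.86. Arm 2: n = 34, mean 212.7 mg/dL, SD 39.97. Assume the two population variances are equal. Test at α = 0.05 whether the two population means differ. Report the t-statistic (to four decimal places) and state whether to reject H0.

Let group 1 = arm 1, group 2 = arm 2. H0: μ_1 = μ_2; H1: μ_1 ≠ μ_2 (two-sample pooled-variance t-test, two-sided).
s_p² = [(36−1)·35.86² + (34−1)·39.97²]/(36+34−2) = 1437.19
t = (201.5 − 212.7)/√[1437.19·(1/36 + 1/34)] = -1.2354
df = n₁ + n₂ − 2 = 68
Two-sided p-value ≈ 0.221
Since p ≈ 0.221 > α = 0.05, fail to reject H0; the evidence is not statistically significant.

t = -1.2354; fail to reject H0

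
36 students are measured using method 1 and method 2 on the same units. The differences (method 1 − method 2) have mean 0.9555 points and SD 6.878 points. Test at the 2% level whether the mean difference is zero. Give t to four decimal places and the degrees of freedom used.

H0: μ_d = 0; H1: μ_d ≠ 0 (paired t-test on the differences, two-sided).
t = d̄/(s_d/√n) = 0.9555/(6.878/√36) = 0.8335
df = n − 1 = 35
Two-sided p-value ≈ 0.4102
Since p ≈ 0.4102 > α = 0.02, fail to reject H0; the evidence is not statistically significant.

t = 0.8335, df = 35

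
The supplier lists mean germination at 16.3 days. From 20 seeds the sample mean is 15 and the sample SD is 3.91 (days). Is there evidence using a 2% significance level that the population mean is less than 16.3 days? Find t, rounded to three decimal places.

-1.487

H0: μ = 16.3; H1: μ < 16.3 (one-sample t-test, left-tailed).
t = (x̄ − μ₀)/(s/√n) = (15 − 16.3)/(3.91/√20) = -1.487
df = n − 1 = 19
p-value = P(T ≤ -1.487) ≈ 0.077
Since p ≈ 0.077 > α = 0.02, fail to reject H0; the data do not provide sufficient evidence against H0.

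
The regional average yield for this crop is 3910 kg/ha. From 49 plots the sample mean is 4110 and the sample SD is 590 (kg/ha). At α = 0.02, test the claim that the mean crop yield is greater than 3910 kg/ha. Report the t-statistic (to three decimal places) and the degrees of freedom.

H0: μ = 3910; H1: μ > 3910 (one-sample t-test, right-tailed).
t = (x̄ − μ₀)/(s/√n) = (4110 − 3910)/(590/√49) = 2.373
df = n − 1 = 48
p-value = P(T ≥ 2.373) ≈ 0.011
Since p ≈ 0.011 < α = 0.02, reject H0; the data support H1.

t = 2.373, df = 48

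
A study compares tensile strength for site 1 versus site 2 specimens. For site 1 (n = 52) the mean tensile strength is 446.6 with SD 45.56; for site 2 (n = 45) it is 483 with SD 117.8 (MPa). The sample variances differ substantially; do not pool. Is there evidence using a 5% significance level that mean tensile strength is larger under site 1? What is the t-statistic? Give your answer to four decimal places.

-1.9504

Let group 1 = site 1, group 2 = site 2. H0: μ_1 = μ_2; H1: μ_1 > μ_2 (Welch's two-sample t-test, right-tailed).
t = (x̄_1 − x̄_2)/√(s_1²/n_1 + s_2²/n_2) = (446.6 − 483)/√(45.56²/52 + 117.8²/45) = -1.9504
Welch–Satterthwaite df ≈ 55.33
p-value = P(T ≥ -1.9504) ≈ 0.9719
Since p ≈ 0.9719 > α = 0.05, fail to reject H0; the data do not provide sufficient evidence against H0.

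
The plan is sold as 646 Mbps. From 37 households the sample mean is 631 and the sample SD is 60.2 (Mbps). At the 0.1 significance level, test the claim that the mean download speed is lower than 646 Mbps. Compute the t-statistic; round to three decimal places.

H0: μ = 646; H1: μ < 646 (one-sample t-test, left-tailed).
t = (x̄ − μ₀)/(s/√n) = (631 − 646)/(60.2/√37) = -1.516
df = n − 1 = 36
p-value = P(T ≤ -1.516) ≈ 0.069
Since p ≈ 0.069 < α = 0.1, reject H0; the evidence is statistically significant.

-1.516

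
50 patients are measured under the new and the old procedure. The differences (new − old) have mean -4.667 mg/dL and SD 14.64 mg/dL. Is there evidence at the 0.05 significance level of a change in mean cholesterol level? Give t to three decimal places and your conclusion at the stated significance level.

H0: μ_d = 0; H1: μ_d ≠ 0 (paired t-test on the differences, two-sided).
t = d̄/(s_d/√n) = -4.667/(14.64/√50) = -2.254
df = n − 1 = 49
Two-sided p-value ≈ 0.0287
Since p ≈ 0.0287 < α = 0.05, reject H0; the evidence is statistically significant.

t = -2.254; reject H0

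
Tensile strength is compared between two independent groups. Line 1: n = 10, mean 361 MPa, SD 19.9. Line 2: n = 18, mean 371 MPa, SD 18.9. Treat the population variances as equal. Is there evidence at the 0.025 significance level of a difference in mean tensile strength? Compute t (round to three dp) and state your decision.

t = -1.317; fail to reject H0

Let group 1 = line 1, group 2 = line 2. H0: μ_1 = μ_2; H1: μ_1 ≠ μ_2 (two-sample pooled-variance t-test, two-sided).
s_p² = [(10−1)·19.9² + (18−1)·18.9²]/(10+18−2) = 370.641
t = (361 − 371)/√[370.641·(1/10 + 1/18)] = -1.317
df = n₁ + n₂ − 2 = 26
Two-sided p-value ≈ 0.199
Since p ≈ 0.199 > α = 0.025, fail to reject H0; the data do not provide sufficient evidence against H0.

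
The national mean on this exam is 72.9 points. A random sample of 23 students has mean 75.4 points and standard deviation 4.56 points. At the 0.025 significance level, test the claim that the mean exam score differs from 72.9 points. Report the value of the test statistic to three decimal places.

H0: μ = 72.9; H1: μ ≠ 72.9 (one-sample t-test, two-sided).
t = (x̄ − μ₀)/(s/√n) = (75.4 − 72.9)/(4.56/√23) = 2.629
df = n − 1 = 22
Two-sided p-value ≈ 0.015
Since p ≈ 0.015 < α = 0.025, reject H0; the data support H1.

2.629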